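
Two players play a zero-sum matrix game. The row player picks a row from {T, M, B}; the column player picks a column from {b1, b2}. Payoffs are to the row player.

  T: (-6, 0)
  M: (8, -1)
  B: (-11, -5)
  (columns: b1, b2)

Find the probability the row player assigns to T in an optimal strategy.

3/5

Row minima: T → -6, M → -1, B → -11; maximin = -1.
Column maxima: b1 → 8, b2 → 0; minimax = 0.
-1 ≠ 0, so there is no saddle point; optimal play is mixed.
B is strictly dominated by T, so the row player never plays it.
On the remaining 2×2 (T, M vs b1, b2):
Let the row player play T with probability p. Expected payoff against b1: (-6)p + 8(1−p) = −14p + 8; against b2: 0p + (-1)(1−p) = p − 1.
Setting these equal: −14p + 8 = p − 1 ⇒ −15p = -9 ⇒ p = 3/5, and the value is (-14)·(3/5) + 8 = -2/5.
For the column player: with q = P(b1), equating T's and M's payoffs gives −6q = 9q − 1 ⇒ q = 1/15.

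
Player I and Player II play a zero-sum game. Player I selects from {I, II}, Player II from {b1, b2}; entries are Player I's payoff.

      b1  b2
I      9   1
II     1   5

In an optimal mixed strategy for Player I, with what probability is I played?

1/3

Row minima: I → 1, II → 1; maximin = 1.
Column maxima: b1 → 9, b2 → 5; minimax = 5.
1 ≠ 5, so there is no saddle point; optimal play is mixed.
Let Player I play I with probability p. Expected payoff against b1: 9p + 1(1−p) = 8p + 1; against b2: 1p + 5(1−p) = −4p + 5.
Setting these equal: 8p + 1 = −4p + 5 ⇒ 12p = 4 ⇒ p = 1/3, and the value is (8)·(1/3) + 1 = 11/3.
For Player II: with q = P(b1), equating I's and II's payoffs gives 8q + 1 = −4q + 5 ⇒ q = 1/3.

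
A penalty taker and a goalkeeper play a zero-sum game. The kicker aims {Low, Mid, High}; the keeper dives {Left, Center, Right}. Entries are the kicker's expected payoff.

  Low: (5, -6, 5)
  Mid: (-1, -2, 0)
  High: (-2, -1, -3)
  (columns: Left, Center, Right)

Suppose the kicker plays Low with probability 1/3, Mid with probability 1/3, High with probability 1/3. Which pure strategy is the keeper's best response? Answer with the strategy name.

If the keeper plays Left, the kicker's expected payoff is (1/3)·5 + (1/3)·(-1) + (1/3)·(-2) = 2/3.
If the keeper plays Center, the kicker's expected payoff is (1/3)·(-6) + (1/3)·(-2) + (1/3)·(-1) = -3.
If the keeper plays Right, the kicker's expected payoff is (1/3)·5 + (1/3)·0 + (1/3)·(-3) = 2/3.
The keeper minimizes the kicker's payoff; the smallest is -3, so the best response is Center.

Center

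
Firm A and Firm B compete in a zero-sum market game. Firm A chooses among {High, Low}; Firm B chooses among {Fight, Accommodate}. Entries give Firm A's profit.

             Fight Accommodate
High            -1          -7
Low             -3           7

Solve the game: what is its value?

Row minima: High → -7, Low → -3; maximin = -3.
Column maxima: Fight → -1, Accommodate → 7; minimax = -1.
-3 ≠ -1, so there is no saddle point; optimal play is mixed.
Let Firm A play High with probability p. Expected payoff against Fight: (-1)p + (-3)(1−p) = 2p − 3; against Accommodate: (-7)p + 7(1−p) = −14p + 7.
Setting these equal: 2p − 3 = −14p + 7 ⇒ 16p = 10 ⇒ p = 5/8, and the value is (2)·(5/8) − 3 = -7/4.
For Firm B: with q = P(Fight), equating High's and Low's payoffs gives 6q − 7 = −10q + 7 ⇒ q = 7/8.

-7/4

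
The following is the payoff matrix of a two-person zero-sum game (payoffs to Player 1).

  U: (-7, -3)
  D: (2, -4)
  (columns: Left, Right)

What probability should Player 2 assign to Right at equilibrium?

Row minima: U → -7, D → -4; maximin = -4.
Column maxima: Left → 2, Right → -3; minimax = -3.
-4 ≠ -3, so there is no saddle point; optimal play is mixed.
Let Player 1 play U with probability p. Expected payoff against Left: (-7)p + 2(1−p) = −9p + 2; against Right: (-3)p + (-4)(1−p) = p − 4.
Setting these equal: −9p + 2 = p − 4 ⇒ −10p = -6 ⇒ p = 3/5, and the value is (-9)·(3/5) + 2 = -17/5.
For Player 2: with q = P(Left), equating U's and D's payoffs gives −4q − 3 = 6q − 4 ⇒ q = 1/10.

9/10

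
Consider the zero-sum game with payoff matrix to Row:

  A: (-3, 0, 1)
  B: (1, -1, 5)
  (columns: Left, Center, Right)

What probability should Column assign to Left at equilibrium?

Row minima: A → -3, B → -1; maximin = -1.
Column maxima: Left → 1, Center → 0, Right → 5; minimax = 0.
-1 ≠ 0, so there is no saddle point; optimal play is mixed.
Right is strictly dominated by Left (it gives Row strictly more in every row), so Column never plays it.
On the remaining 2×2 (A, B vs Left, Center):
Let Row play A with probability p. Expected payoff against Left: (-3)p + 1(1−p) = −4p + 1; against Center: 0p + (-1)(1−p) = p − 1.
Setting these equal: −4p + 1 = p − 1 ⇒ −5p = -2 ⇒ p = 2/5, and the value is (-4)·(2/5) + 1 = -3/5.
For Column: with q = P(Left), equating A's and B's payoffs gives −3q = 2q − 1 ⇒ q = 1/5.

1/5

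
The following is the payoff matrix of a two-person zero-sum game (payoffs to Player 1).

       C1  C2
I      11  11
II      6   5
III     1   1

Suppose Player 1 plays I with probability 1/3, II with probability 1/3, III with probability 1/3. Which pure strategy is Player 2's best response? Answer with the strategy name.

If Player 2 plays C1, Player 1's expected payoff is (1/3)·11 + (1/3)·6 + (1/3)·1 = 6.
If Player 2 plays C2, Player 1's expected payoff is (1/3)·11 + (1/3)·5 + (1/3)·1 = 17/3.
Player 2 minimizes Player 1's payoff; the smallest is 17/3, so the best response is C2.

C2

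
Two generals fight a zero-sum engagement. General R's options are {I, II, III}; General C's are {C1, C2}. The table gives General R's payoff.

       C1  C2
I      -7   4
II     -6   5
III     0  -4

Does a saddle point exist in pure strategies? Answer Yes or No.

Row minima: I → -7, II → -6, III → -4; maximin = -4.
Column maxima: C1 → 0, C2 → 5; minimax = 0.
-4 ≠ 0, so no pure-strategy equilibrium exists.

No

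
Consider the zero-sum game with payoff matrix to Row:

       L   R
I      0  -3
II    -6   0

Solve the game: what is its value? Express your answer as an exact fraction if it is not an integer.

-2

Row minima: I → -3, II → -6; maximin = -3.
Column maxima: L → 0, R → 0; minimax = 0.
-3 ≠ 0, so there is no saddle point; optimal play is mixed.
Let Row play I with probability p. Expected payoff against L: 0p + (-6)(1−p) = 6p − 6; against R: (-3)p + 0(1−p) = −3p.
Setting these equal: 6p − 6 = −3p ⇒ 9p = 6 ⇒ p = 2/3, and the value is (6)·(2/3) − 6 = -2.
For Column: with q = P(L), equating I's and II's payoffs gives 3q − 3 = −6q ⇒ q = 1/3.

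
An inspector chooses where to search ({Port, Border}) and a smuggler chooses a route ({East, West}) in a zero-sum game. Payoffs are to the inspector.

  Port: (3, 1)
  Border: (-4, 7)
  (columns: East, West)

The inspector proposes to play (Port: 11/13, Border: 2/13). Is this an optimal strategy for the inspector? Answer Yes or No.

Yes

Against East this mix gives (11/13)·3 + (2/13)·(-4) = 25/13.
Against West this mix gives (11/13)·1 + (2/13)·7 = 25/13.
All of the smuggler's active replies (East, West) yield 25/13, and no column does worse for the inspector. The mix makes the smuggler indifferent and guarantees 25/13, so it is optimal.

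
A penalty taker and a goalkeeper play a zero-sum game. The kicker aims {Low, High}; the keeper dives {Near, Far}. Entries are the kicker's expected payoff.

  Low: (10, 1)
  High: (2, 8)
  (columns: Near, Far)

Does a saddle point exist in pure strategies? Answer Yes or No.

Row minima: Low → 1, High → 2; maximin = 2.
Column maxima: Near → 10, Far → 8; minimax = 8.
2 ≠ 8, so no pure-strategy equilibrium exists.

No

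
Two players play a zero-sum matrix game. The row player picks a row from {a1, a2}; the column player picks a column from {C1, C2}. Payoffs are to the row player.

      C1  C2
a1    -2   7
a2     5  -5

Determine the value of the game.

Row minima: a1 → -2, a2 → -5; maximin = -2.
Column maxima: C1 → 5, C2 → 7; minimax = 5.
-2 ≠ 5, so there is no saddle point; optimal play is mixed.
Let the row player play a1 with probability p. Expected payoff against C1: (-2)p + 5(1−p) = −7p + 5; against C2: 7p + (-5)(1−p) = 12p − 5.
Setting these equal: −7p + 5 = 12p − 5 ⇒ −19p = -10 ⇒ p = 10/19, and the value is (-7)·(10/19) + 5 = 25/19.
For the column player: with q = P(C1), equating a1's and a2's payoffs gives −9q + 7 = 10q − 5 ⇒ q = 12/19.

25/19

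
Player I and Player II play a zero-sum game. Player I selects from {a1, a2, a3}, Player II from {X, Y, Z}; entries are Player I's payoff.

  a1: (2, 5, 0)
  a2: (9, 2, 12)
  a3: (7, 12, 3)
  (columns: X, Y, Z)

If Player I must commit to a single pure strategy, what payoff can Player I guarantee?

Row minima: a1 → 0, a2 → 2, a3 → 3.
The best of these is 3.

3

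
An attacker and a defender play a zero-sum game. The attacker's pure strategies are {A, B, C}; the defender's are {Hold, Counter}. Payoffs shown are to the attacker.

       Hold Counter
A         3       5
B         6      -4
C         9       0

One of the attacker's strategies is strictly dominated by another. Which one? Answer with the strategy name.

C gives a strictly higher payoff than B against every column: 9 > 6, 0 > -4.
So B is strictly dominated and the attacker never plays it.

B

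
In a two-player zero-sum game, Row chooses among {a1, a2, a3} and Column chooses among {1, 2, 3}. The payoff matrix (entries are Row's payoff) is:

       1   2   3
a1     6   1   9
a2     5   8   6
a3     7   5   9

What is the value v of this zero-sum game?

31/5

Row minima: a1 → 1, a2 → 5, a3 → 5; maximin = 5.
Column maxima: 1 → 7, 2 → 8, 3 → 9; minimax = 7.
5 ≠ 7, so there is no saddle point; optimal play is mixed.
3 is strictly dominated by 1 (it gives Row strictly more in every row), so Column never plays it.
With 3 eliminated, a1 is strictly dominated by a3 (a3 gives Row strictly more in every remaining column), so Row never plays it.
On the remaining 2×2 (a2, a3 vs 1, 2):
Let Row play a2 with probability p. Expected payoff against 1: 5p + 7(1−p) = −2p + 7; against 2: 8p + 5(1−p) = 3p + 5.
Setting these equal: −2p + 7 = 3p + 5 ⇒ −5p = -2 ⇒ p = 2/5, and the value is (-2)·(2/5) + 7 = 31/5.
For Column: with q = P(1), equating a2's and a3's payoffs gives −3q + 8 = 2q + 5 ⇒ q = 3/5.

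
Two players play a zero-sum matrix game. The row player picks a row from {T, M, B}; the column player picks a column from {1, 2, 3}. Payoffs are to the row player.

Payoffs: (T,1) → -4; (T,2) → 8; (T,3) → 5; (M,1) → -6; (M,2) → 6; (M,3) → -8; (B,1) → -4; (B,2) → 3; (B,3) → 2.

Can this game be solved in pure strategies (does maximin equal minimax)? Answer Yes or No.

Yes

Row minima: T → -4, M → -8, B → -4; maximin = -4.
Column maxima: 1 → -4, 2 → 8, 3 → 5; minimax = -4.
maximin = minimax = -4, so a saddle point exists.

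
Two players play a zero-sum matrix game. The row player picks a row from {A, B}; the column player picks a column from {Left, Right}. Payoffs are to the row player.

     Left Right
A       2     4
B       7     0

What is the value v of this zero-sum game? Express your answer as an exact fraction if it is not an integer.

Row minima: A → 2, B → 0; maximin = 2.
Column maxima: Left → 7, Right → 4; minimax = 4.
2 ≠ 4, so there is no saddle point; optimal play is mixed.
Let the row player play A with probability p. Expected payoff against Left: 2p + 7(1−p) = −5p + 7; against Right: 4p + 0(1−p) = 4p.
Setting these equal: −5p + 7 = 4p ⇒ −9p = -7 ⇒ p = 7/9, and the value is (-5)·(7/9) + 7 = 28/9.
For the column player: with q = P(Left), equating A's and B's payoffs gives −2q + 4 = 7q ⇒ q = 4/9.

28/9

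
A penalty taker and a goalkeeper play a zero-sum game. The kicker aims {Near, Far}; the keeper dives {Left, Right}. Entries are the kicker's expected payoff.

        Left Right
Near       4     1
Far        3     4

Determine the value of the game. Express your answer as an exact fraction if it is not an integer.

13/4

Row minima: Near → 1, Far → 3; maximin = 3.
Column maxima: Left → 4, Right → 4; minimax = 4.
3 ≠ 4, so there is no saddle point; optimal play is mixed.
Let the kicker play Near with probability p. Expected payoff against Left: 4p + 3(1−p) = p + 3; against Right: 1p + 4(1−p) = −3p + 4.
Setting these equal: p + 3 = −3p + 4 ⇒ 4p = 1 ⇒ p = 1/4, and the value is (1)·(1/4) + 3 = 13/4.
For the keeper: with q = P(Left), equating Near's and Far's payoffs gives 3q + 1 = −q + 4 ⇒ q = 3/4.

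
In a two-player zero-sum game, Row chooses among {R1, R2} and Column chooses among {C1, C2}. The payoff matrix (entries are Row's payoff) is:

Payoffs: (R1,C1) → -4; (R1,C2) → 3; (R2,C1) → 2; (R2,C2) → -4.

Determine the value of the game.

Row minima: R1 → -4, R2 → -4; maximin = -4.
Column maxima: C1 → 2, C2 → 3; minimax = 2.
-4 ≠ 2, so there is no saddle point; optimal play is mixed.
Let Row play R1 with probability p. Expected payoff against C1: (-4)p + 2(1−p) = −6p + 2; against C2: 3p + (-4)(1−p) = 7p − 4.
Setting these equal: −6p + 2 = 7p − 4 ⇒ −13p = -6 ⇒ p = 6/13, and the value is (-6)·(6/13) + 2 = -10/13.
For Column: with q = P(C1), equating R1's and R2's payoffs gives −7q + 3 = 6q − 4 ⇒ q = 7/13.

-10/13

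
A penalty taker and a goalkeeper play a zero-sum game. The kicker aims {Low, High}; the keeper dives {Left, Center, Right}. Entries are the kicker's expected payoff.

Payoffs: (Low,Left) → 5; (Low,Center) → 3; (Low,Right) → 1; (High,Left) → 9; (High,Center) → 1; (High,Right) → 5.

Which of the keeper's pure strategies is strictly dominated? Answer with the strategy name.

Center holds the kicker's payoff strictly below Left in every row: 3 < 5, 1 < 9.
So Left is strictly dominated for the keeper.

Left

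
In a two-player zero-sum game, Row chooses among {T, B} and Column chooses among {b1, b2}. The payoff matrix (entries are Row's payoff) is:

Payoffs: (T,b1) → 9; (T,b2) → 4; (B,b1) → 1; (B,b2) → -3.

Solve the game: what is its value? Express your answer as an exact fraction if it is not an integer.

Row minima: T → 4, B → -3; maximin = 4.
Column maxima: b1 → 9, b2 → 4; minimax = 4.
Since maximin = minimax = 4, there is a saddle point and the value is 4.

4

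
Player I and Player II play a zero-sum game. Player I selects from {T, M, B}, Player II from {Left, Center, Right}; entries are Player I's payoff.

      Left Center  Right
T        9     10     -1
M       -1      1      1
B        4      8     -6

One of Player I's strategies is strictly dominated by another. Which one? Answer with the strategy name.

T gives a strictly higher payoff than B against every column: 9 > 4, 10 > 8, -1 > -6.
So B is strictly dominated and Player I never plays it.

B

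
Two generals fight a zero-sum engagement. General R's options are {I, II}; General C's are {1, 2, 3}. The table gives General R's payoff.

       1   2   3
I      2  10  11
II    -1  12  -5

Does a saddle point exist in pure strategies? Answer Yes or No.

Row minima: I → 2, II → -5; maximin = 2.
Column maxima: 1 → 2, 2 → 12, 3 → 11; minimax = 2.
maximin = minimax = 2, so a saddle point exists.

Yes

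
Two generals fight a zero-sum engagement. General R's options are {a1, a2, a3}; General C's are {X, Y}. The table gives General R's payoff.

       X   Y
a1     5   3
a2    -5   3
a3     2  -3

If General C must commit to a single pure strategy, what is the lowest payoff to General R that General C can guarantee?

Column maxima: X → 5, Y → 3.
The smallest of these is 3.

3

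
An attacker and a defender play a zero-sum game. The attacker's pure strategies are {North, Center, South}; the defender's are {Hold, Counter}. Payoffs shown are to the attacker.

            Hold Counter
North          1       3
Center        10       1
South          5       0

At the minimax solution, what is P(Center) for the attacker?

Row minima: North → 1, Center → 1, South → 0; maximin = 1.
Column maxima: Hold → 10, Counter → 3; minimax = 3.
1 ≠ 3, so there is no saddle point; optimal play is mixed.
South is strictly dominated by Center, so the attacker never plays it.
On the remaining 2×2 (North, Center vs Hold, Counter):
Let the attacker play North with probability p. Expected payoff against Hold: 1p + 10(1−p) = −9p + 10; against Counter: 3p + 1(1−p) = 2p + 1.
Setting these equal: −9p + 10 = 2p + 1 ⇒ −11p = -9 ⇒ p = 9/11, and the value is (-9)·(9/11) + 10 = 29/11.
For the defender: with q = P(Hold), equating North's and Center's payoffs gives −2q + 3 = 9q + 1 ⇒ q = 2/11.

2/11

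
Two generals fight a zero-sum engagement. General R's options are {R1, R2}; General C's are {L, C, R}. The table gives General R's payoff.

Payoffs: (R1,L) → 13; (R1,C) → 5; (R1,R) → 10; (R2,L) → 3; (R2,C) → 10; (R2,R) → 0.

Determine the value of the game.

Row minima: R1 → 5, R2 → 0; maximin = 5.
Column maxima: L → 13, C → 10, R → 10; minimax = 10.
5 ≠ 10, so there is no saddle point; optimal play is mixed.
L is strictly dominated by R (it gives General R strictly more in every row), so General C never plays it.
On the remaining 2×2 (R1, R2 vs C, R):
Let General R play R1 with probability p. Expected payoff against C: 5p + 10(1−p) = −5p + 10; against R: 10p + 0(1−p) = 10p.
Setting these equal: −5p + 10 = 10p ⇒ −15p = -10 ⇒ p = 2/3, and the value is (-5)·(2/3) + 10 = 20/3.
For General C: with q = P(C), equating R1's and R2's payoffs gives −5q + 10 = 10q ⇒ q = 2/3.

20/3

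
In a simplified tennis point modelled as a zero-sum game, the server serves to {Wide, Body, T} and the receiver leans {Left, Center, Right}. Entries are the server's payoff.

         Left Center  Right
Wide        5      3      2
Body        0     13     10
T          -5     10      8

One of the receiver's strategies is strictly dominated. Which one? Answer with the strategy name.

Right holds the server's payoff strictly below Center in every row: 2 < 3, 10 < 13, 8 < 10.
So Center is strictly dominated for the receiver.

Center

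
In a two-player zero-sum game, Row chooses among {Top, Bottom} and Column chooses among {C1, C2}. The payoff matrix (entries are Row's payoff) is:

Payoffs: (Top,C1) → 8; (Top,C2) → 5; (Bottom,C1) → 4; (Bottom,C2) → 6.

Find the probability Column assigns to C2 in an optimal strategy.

Row minima: Top → 5, Bottom → 4; maximin = 5.
Column maxima: C1 → 8, C2 → 6; minimax = 6.
5 ≠ 6, so there is no saddle point; optimal play is mixed.
Let Row play Top with probability p. Expected payoff against C1: 8p + 4(1−p) = 4p + 4; against C2: 5p + 6(1−p) = −p + 6.
Setting these equal: 4p + 4 = −p + 6 ⇒ 5p = 2 ⇒ p = 2/5, and the value is (4)·(2/5) + 4 = 28/5.
For Column: with q = P(C1), equating Top's and Bottom's payoffs gives 3q + 5 = −2q + 6 ⇒ q = 1/5.

4/5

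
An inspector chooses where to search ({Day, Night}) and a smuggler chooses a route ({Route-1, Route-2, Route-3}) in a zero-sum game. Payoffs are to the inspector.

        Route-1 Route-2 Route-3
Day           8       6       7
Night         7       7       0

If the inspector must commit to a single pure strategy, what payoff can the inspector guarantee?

6

Row minima: Day → 6, Night → 0.
The best of these is 6.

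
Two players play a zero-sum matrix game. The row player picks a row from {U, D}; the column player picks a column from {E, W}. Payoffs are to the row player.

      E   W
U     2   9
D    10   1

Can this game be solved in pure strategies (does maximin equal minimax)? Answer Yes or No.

Row minima: U → 2, D → 1; maximin = 2.
Column maxima: E → 10, W → 9; minimax = 9.
2 ≠ 9, so no pure-strategy equilibrium exists.

No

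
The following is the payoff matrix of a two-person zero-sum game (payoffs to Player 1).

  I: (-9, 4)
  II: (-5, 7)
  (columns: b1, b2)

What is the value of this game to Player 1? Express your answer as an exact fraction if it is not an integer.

-5

Row minima: I → -9, II → -5; maximin = -5.
Column maxima: b1 → -5, b2 → 7; minimax = -5.
Since maximin = minimax = -5, there is a saddle point and the value is -5.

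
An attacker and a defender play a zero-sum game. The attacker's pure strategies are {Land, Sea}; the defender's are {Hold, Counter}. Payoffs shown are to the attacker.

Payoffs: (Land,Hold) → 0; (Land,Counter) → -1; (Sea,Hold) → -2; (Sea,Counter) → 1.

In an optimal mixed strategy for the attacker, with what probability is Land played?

Row minima: Land → -1, Sea → -2; maximin = -1.
Column maxima: Hold → 0, Counter → 1; minimax = 0.
-1 ≠ 0, so there is no saddle point; optimal play is mixed.
Let the attacker play Land with probability p. Expected payoff against Hold: 0p + (-2)(1−p) = 2p − 2; against Counter: (-1)p + 1(1−p) = −2p + 1.
Setting these equal: 2p − 2 = −2p + 1 ⇒ 4p = 3 ⇒ p = 3/4, and the value is (2)·(3/4) − 2 = -1/2.
For the defender: with q = P(Hold), equating Land's and Sea's payoffs gives q − 1 = −3q + 1 ⇒ q = 1/2.

3/4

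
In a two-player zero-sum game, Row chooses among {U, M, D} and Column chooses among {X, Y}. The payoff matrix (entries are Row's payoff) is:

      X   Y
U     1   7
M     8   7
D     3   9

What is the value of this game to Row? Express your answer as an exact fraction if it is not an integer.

Row minima: U → 1, M → 7, D → 3; maximin = 7.
Column maxima: X → 8, Y → 9; minimax = 8.
7 ≠ 8, so there is no saddle point; optimal play is mixed.
U is strictly dominated by D, so Row never plays it.
On the remaining 2×2 (M, D vs X, Y):
Let Row play M with probability p. Expected payoff against X: 8p + 3(1−p) = 5p + 3; against Y: 7p + 9(1−p) = −2p + 9.
Setting these equal: 5p + 3 = −2p + 9 ⇒ 7p = 6 ⇒ p = 6/7, and the value is (5)·(6/7) + 3 = 51/7.
For Column: with q = P(X), equating M's and D's payoffs gives q + 7 = −6q + 9 ⇒ q = 2/7.

51/7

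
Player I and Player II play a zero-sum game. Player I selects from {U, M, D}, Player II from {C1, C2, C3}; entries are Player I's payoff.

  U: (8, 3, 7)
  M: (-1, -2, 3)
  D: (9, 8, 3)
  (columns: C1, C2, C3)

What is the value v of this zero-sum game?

Row minima: U → 3, M → -2, D → 3; maximin = 3.
Column maxima: C1 → 9, C2 → 8, C3 → 7; minimax = 7.
3 ≠ 7, so there is no saddle point; optimal play is mixed.
M is strictly dominated by U, so Player I never plays it.
C1 is strictly dominated by C2 (it gives Player I strictly more in every row), so Player II never plays it.
On the remaining 2×2 (U, D vs C2, C3):
Let Player I play U with probability p. Expected payoff against C2: 3p + 8(1−p) = −5p + 8; against C3: 7p + 3(1−p) = 4p + 3.
Setting these equal: −5p + 8 = 4p + 3 ⇒ −9p = -5 ⇒ p = 5/9, and the value is (-5)·(5/9) + 8 = 47/9.
For Player II: with q = P(C2), equating U's and D's payoffs gives −4q + 7 = 5q + 3 ⇒ q = 4/9.

47/9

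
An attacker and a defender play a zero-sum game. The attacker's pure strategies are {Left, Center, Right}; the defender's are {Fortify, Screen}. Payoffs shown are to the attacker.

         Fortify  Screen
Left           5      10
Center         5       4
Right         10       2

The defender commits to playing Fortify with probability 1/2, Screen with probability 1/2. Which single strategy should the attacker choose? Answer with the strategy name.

Expected payoff of Left: (1/2)·5 + (1/2)·10 = 15/2.
Expected payoff of Center: (1/2)·5 + (1/2)·4 = 9/2.
Expected payoff of Right: (1/2)·10 + (1/2)·2 = 6.
The largest is 15/2, so the attacker's best response is Left.

Left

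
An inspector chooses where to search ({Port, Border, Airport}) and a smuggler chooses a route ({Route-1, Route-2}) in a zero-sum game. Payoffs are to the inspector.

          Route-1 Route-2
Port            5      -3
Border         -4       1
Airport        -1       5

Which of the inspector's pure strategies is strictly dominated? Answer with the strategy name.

Airport gives a strictly higher payoff than Border against every column: -1 > -4, 5 > 1.
So Border is strictly dominated and the inspector never plays it.

Border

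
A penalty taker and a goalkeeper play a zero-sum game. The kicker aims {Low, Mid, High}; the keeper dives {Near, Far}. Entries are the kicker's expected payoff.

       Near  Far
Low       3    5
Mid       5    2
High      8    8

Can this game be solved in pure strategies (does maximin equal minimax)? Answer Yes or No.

Yes

Row minima: Low → 3, Mid → 2, High → 8; maximin = 8.
Column maxima: Near → 8, Far → 8; minimax = 8.
maximin = minimax = 8, so a saddle point exists.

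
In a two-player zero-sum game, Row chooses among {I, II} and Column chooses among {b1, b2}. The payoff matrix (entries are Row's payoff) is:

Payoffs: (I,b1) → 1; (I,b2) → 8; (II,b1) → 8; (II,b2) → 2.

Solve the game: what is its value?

Row minima: I → 1, II → 2; maximin = 2.
Column maxima: b1 → 8, b2 → 8; minimax = 8.
2 ≠ 8, so there is no saddle point; optimal play is mixed.
Let Row play I with probability p. Expected payoff against b1: 1p + 8(1−p) = −7p + 8; against b2: 8p + 2(1−p) = 6p + 2.
Setting these equal: −7p + 8 = 6p + 2 ⇒ −13p = -6 ⇒ p = 6/13, and the value is (-7)·(6/13) + 8 = 62/13.
For Column: with q = P(b1), equating I's and II's payoffs gives −7q + 8 = 6q + 2 ⇒ q = 6/13.

62/13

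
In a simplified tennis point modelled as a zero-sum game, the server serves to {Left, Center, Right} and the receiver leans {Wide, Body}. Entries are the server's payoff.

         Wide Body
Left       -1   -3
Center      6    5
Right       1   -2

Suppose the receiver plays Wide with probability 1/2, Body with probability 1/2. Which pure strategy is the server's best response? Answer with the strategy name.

Expected payoff of Left: (1/2)·(-1) + (1/2)·(-3) = -2.
Expected payoff of Center: (1/2)·6 + (1/2)·5 = 11/2.
Expected payoff of Right: (1/2)·1 + (1/2)·(-2) = -1/2.
The largest is 11/2, so the server's best response is Center.

Center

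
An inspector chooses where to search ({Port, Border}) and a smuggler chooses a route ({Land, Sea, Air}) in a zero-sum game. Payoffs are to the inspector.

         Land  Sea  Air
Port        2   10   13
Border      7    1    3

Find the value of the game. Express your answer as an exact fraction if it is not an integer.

Row minima: Port → 2, Border → 1; maximin = 2.
Column maxima: Land → 7, Sea → 10, Air → 13; minimax = 7.
2 ≠ 7, so there is no saddle point; optimal play is mixed.
Air is strictly dominated by Sea (it gives the inspector strictly more in every row), so the smuggler never plays it.
On the remaining 2×2 (Port, Border vs Land, Sea):
Let the inspector play Port with probability p. Expected payoff against Land: 2p + 7(1−p) = −5p + 7; against Sea: 10p + 1(1−p) = 9p + 1.
Setting these equal: −5p + 7 = 9p + 1 ⇒ −14p = -6 ⇒ p = 3/7, and the value is (-5)·(3/7) + 7 = 34/7.
For the smuggler: with q = P(Land), equating Port's and Border's payoffs gives −8q + 10 = 6q + 1 ⇒ q = 9/14.

34/7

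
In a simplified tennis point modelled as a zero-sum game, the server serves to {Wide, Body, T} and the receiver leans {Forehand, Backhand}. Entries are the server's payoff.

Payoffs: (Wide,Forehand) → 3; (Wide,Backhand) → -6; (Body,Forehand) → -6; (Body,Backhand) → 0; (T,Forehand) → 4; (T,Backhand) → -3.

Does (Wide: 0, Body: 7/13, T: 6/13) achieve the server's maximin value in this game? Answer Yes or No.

Yes

Against Forehand this mix gives (7/13)·(-6) + (6/13)·4 = -18/13.
Against Backhand this mix gives (7/13)·0 + (6/13)·(-3) = -18/13.
All of the receiver's active replies (Forehand, Backhand) yield -18/13, and no column does worse for the server. The mix makes the receiver indifferent and guarantees -18/13, so it is optimal.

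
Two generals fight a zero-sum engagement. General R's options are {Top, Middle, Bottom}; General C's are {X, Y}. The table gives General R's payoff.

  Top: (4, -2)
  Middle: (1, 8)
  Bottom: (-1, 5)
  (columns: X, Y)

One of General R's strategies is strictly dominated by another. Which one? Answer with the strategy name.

Bottom

Middle gives a strictly higher payoff than Bottom against every column: 1 > -1, 8 > 5.
So Bottom is strictly dominated and General R never plays it.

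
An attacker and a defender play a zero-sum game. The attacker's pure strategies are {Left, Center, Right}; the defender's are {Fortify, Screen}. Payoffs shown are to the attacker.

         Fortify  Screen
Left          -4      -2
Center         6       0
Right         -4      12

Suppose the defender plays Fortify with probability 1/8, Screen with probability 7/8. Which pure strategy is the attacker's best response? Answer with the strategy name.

Expected payoff of Left: (1/8)·(-4) + (7/8)·(-2) = -9/4.
Expected payoff of Center: (1/8)·6 + (7/8)·0 = 3/4.
Expected payoff of Right: (1/8)·(-4) + (7/8)·12 = 10.
The largest is 10, so the attacker's best response is Right.

Right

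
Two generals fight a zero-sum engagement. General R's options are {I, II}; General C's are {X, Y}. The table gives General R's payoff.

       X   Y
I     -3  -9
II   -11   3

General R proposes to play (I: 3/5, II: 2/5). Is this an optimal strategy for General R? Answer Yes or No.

No

Against X this mix gives (3/5)·(-3) + (2/5)·(-11) = -31/5.
Against Y this mix gives (3/5)·(-9) + (2/5)·3 = -21/5.
General C will play X, holding General R to -31/5. Shifting weight toward the row that does better against X would raise this floor (the equalizing mix achieves -27/5 against both X and Y), so the proposed strategy is not optimal.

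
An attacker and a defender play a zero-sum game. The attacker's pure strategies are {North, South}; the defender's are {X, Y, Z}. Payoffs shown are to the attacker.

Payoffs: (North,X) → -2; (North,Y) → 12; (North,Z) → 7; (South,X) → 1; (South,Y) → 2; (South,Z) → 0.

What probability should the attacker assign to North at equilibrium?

1/10

Row minima: North → -2, South → 0; maximin = 0.
Column maxima: X → 1, Y → 12, Z → 7; minimax = 1.
0 ≠ 1, so there is no saddle point; optimal play is mixed.
Y is strictly dominated by X (it gives the attacker strictly more in every row), so the defender never plays it.
On the remaining 2×2 (North, South vs X, Z):
Let the attacker play North with probability p. Expected payoff against X: (-2)p + 1(1−p) = −3p + 1; against Z: 7p + 0(1−p) = 7p.
Setting these equal: −3p + 1 = 7p ⇒ −10p = -1 ⇒ p = 1/10, and the value is (-3)·(1/10) + 1 = 7/10.
For the defender: with q = P(X), equating North's and South's payoffs gives −9q + 7 = q ⇒ q = 7/10.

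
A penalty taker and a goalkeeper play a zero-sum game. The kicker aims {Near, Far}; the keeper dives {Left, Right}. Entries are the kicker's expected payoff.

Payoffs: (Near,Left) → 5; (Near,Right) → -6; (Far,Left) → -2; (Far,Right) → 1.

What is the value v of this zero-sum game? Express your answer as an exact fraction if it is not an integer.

Row minima: Near → -6, Far → -2; maximin = -2.
Column maxima: Left → 5, Right → 1; minimax = 1.
-2 ≠ 1, so there is no saddle point; optimal play is mixed.
Let the kicker play Near with probability p. Expected payoff against Left: 5p + (-2)(1−p) = 7p − 2; against Right: (-6)p + 1(1−p) = −7p + 1.
Setting these equal: 7p − 2 = −7p + 1 ⇒ 14p = 3 ⇒ p = 3/14, and the value is (7)·(3/14) − 2 = -1/2.
For the keeper: with q = P(Left), equating Near's and Far's payoffs gives 11q − 6 = −3q + 1 ⇒ q = 1/2.

-1/2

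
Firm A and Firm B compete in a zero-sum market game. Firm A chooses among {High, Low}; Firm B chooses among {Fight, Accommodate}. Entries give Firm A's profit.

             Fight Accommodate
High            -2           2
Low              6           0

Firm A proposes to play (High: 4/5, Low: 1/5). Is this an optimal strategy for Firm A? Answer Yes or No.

Against Fight this mix gives (4/5)·(-2) + (1/5)·6 = -2/5.
Against Accommodate this mix gives (4/5)·2 + (1/5)·0 = 8/5.
Firm B will play Fight, holding Firm A to -2/5. Shifting weight toward the row that does better against Fight would raise this floor (the equalizing mix achieves 6/5 against both Fight and Accommodate), so the proposed strategy is not optimal.

No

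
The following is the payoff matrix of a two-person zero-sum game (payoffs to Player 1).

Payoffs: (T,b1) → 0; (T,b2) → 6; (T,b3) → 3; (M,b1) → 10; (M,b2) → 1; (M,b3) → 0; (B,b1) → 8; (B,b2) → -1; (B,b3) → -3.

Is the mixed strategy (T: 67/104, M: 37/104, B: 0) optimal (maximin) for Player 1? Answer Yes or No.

Against b1 this mix gives (67/104)·0 + (37/104)·10 = 185/52.
Against b2 this mix gives (67/104)·6 + (37/104)·1 = 439/104.
Against b3 this mix gives (67/104)·3 + (37/104)·0 = 201/104.
Player 2 will play b3, holding Player 1 to 201/104. Shifting weight toward the row that does better against b3 would raise this floor (the equalizing mix achieves 30/13 against both b3 and b1), so the proposed strategy is not optimal.

No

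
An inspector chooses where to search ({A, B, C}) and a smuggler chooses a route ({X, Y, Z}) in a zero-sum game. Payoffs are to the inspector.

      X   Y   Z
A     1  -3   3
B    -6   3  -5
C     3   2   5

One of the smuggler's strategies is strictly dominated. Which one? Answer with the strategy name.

Z

X holds the inspector's payoff strictly below Z in every row: 1 < 3, -6 < -5, 3 < 5.
So Z is strictly dominated for the smuggler.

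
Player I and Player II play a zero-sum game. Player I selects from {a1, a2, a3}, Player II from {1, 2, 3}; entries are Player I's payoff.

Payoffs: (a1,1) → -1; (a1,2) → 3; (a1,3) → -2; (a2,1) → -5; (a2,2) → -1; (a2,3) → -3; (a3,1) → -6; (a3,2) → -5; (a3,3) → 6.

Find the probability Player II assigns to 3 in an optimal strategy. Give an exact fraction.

5/13

Row minima: a1 → -2, a2 → -5, a3 → -6; maximin = -2.
Column maxima: 1 → -1, 2 → 3, 3 → 6; minimax = -1.
-2 ≠ -1, so there is no saddle point; optimal play is mixed.
a2 is strictly dominated by a1, so Player I never plays it.
2 is strictly dominated by 1 (it gives Player I strictly more in every row), so Player II never plays it.
On the remaining 2×2 (a1, a3 vs 1, 3):
Let Player I play a1 with probability p. Expected payoff against 1: (-1)p + (-6)(1−p) = 5p − 6; against 3: (-2)p + 6(1−p) = −8p + 6.
Setting these equal: 5p − 6 = −8p + 6 ⇒ 13p = 12 ⇒ p = 12/13, and the value is (5)·(12/13) − 6 = -18/13.
For Player II: with q = P(1), equating a1's and a3's payoffs gives q − 2 = −12q + 6 ⇒ q = 8/13.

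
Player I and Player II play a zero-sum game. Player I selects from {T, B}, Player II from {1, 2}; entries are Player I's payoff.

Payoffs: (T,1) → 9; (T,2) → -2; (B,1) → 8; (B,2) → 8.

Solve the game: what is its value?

Row minima: T → -2, B → 8; maximin = 8.
Column maxima: 1 → 9, 2 → 8; minimax = 8.
Since maximin = minimax = 8, there is a saddle point and the value is 8.

8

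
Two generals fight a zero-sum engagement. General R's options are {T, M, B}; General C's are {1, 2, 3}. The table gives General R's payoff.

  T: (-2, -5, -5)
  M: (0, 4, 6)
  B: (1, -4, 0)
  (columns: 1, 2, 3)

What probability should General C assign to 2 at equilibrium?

Row minima: T → -5, M → 0, B → -4; maximin = 0.
Column maxima: 1 → 1, 2 → 4, 3 → 6; minimax = 1.
0 ≠ 1, so there is no saddle point; optimal play is mixed.
T is strictly dominated by M, so General R never plays it.
With T eliminated, 3 is strictly dominated by 2 (it gives General R strictly more in every remaining row), so General C never plays it.
On the remaining 2×2 (M, B vs 1, 2):
Let General R play M with probability p. Expected payoff against 1: 0p + 1(1−p) = −p + 1; against 2: 4p + (-4)(1−p) = 8p − 4.
Setting these equal: −p + 1 = 8p − 4 ⇒ −9p = -5 ⇒ p = 5/9, and the value is (-1)·(5/9) + 1 = 4/9.
For General C: with q = P(1), equating M's and B's payoffs gives −4q + 4 = 5q − 4 ⇒ q = 8/9.

1/9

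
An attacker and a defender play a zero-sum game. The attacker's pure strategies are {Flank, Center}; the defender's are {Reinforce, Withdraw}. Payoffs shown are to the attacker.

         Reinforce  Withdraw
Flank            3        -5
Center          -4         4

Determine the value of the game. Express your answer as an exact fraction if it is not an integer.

-1/2

Row minima: Flank → -5, Center → -4; maximin = -4.
Column maxima: Reinforce → 3, Withdraw → 4; minimax = 3.
-4 ≠ 3, so there is no saddle point; optimal play is mixed.
Let the attacker play Flank with probability p. Expected payoff against Reinforce: 3p + (-4)(1−p) = 7p − 4; against Withdraw: (-5)p + 4(1−p) = −9p + 4.
Setting these equal: 7p − 4 = −9p + 4 ⇒ 16p = 8 ⇒ p = 1/2, and the value is (7)·(1/2) − 4 = -1/2.
For the defender: with q = P(Reinforce), equating Flank's and Center's payoffs gives 8q − 5 = −8q + 4 ⇒ q = 9/16.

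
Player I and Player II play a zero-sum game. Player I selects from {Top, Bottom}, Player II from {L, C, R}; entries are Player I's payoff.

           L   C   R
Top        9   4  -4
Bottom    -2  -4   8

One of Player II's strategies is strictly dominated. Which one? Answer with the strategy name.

C holds Player I's payoff strictly below L in every row: 4 < 9, -4 < -2.
So L is strictly dominated for Player II.

L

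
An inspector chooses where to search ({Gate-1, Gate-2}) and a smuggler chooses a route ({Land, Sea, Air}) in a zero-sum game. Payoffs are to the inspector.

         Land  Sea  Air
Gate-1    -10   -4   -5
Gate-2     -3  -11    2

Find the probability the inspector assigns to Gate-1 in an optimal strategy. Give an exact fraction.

Row minima: Gate-1 → -10, Gate-2 → -11; maximin = -10.
Column maxima: Land → -3, Sea → -4, Air → 2; minimax = -4.
-10 ≠ -4, so there is no saddle point; optimal play is mixed.
Air is strictly dominated by Land (it gives the inspector strictly more in every row), so the smuggler never plays it.
On the remaining 2×2 (Gate-1, Gate-2 vs Land, Sea):
Let the inspector play Gate-1 with probability p. Expected payoff against Land: (-10)p + (-3)(1−p) = −7p − 3; against Sea: (-4)p + (-11)(1−p) = 7p − 11.
Setting these equal: −7p − 3 = 7p − 11 ⇒ −14p = -8 ⇒ p = 4/7, and the value is (-7)·(4/7) − 3 = -7.
For the smuggler: with q = P(Land), equating Gate-1's and Gate-2's payoffs gives −6q − 4 = 8q − 11 ⇒ q = 1/2.

4/7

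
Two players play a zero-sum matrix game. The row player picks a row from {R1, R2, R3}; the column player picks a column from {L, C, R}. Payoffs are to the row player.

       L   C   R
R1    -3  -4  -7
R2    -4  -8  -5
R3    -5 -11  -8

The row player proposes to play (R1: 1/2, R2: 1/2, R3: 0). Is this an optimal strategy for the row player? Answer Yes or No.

Yes

Against L this mix gives (1/2)·(-3) + (1/2)·(-4) = -7/2.
Against C this mix gives (1/2)·(-4) + (1/2)·(-8) = -6.
Against R this mix gives (1/2)·(-7) + (1/2)·(-5) = -6.
All of the column player's active replies (C, R) yield -6, and no column does worse for the row player. The mix makes the column player indifferent and guarantees -6, so it is optimal.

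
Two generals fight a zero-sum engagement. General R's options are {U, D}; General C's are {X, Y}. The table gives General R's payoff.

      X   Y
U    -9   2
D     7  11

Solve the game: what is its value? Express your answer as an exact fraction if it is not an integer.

Row minima: U → -9, D → 7; maximin = 7.
Column maxima: X → 7, Y → 11; minimax = 7.
Since maximin = minimax = 7, there is a saddle point and the value is 7.

7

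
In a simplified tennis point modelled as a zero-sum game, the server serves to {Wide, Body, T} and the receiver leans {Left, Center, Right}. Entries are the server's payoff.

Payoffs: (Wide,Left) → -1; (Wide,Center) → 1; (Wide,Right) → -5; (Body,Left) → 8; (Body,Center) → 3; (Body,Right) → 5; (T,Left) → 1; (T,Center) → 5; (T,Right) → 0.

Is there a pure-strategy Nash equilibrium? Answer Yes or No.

No

Row minima: Wide → -5, Body → 3, T → 0; maximin = 3.
Column maxima: Left → 8, Center → 5, Right → 5; minimax = 5.
3 ≠ 5, so no pure-strategy equilibrium exists.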